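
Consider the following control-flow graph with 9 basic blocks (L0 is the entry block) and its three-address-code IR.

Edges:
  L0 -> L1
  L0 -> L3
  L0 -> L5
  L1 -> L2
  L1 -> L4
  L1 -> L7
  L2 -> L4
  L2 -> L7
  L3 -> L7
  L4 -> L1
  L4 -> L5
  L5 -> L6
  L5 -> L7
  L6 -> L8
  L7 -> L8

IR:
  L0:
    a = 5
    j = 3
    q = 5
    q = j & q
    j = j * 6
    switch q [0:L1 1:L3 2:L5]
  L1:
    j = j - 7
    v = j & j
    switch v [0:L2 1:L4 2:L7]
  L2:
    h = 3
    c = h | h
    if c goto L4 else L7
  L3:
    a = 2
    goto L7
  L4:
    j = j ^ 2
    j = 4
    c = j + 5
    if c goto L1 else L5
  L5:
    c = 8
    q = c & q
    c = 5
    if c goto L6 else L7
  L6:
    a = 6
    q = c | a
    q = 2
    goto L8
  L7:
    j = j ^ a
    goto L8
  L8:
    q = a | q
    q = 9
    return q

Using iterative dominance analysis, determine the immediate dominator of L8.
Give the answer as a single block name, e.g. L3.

Answer: L0

Analysis:
idom tree: L1←L0 L2←L1 L3←L0 L4←L1 L5←L0 L6←L5 L7←L0 L8←L0
Dom∩ at merges:
  L1: preds {L0,L4}: {L0} ∩ {L0,L1,L4} = {L0}; idom=L0
  L4: preds {L1,L2}: {L0,L1} ∩ {L0,L1,L2} = {L0,L1}; idom=L1
  L5: preds {L0,L4}: {L0} ∩ {L0,L1,L4} = {L0}; idom=L0
  L7: preds {L1,L2,L3,L5}: {L0,L1} ∩ {L0,L1,L2} ∩ {L0,L3} ∩ {L0,L5} = {L0}; idom=L0
  L8: preds {L6,L7}: {L0,L5,L6} ∩ {L0,L7} = {L0}; idom=L0

idom(L8) = L0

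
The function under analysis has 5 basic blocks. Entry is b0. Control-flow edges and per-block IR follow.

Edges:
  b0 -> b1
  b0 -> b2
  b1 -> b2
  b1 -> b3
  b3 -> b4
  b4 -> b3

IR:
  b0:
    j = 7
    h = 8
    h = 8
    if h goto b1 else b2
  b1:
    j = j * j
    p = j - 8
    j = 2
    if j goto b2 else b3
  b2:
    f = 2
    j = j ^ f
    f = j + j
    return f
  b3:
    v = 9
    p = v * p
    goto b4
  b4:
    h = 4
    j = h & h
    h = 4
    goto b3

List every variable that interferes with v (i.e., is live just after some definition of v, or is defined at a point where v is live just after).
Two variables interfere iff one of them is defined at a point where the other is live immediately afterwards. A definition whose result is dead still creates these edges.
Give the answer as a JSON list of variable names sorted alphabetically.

Per-block:
  b0: {h,j} / ∅
  b1: {j,p} / {j}
  b2: {f,j} / {j}
  b3: {p,v} / {p}
  b4: {h,j} / ∅

Backward fixpoint:
  live b0: ∅→{j}
  live b1: {j}→{j,p}
  live b2: {j}→∅
  live b3: {p}→{p}
  live b4: {p}→{p}

Interfere edges:
  f: {j}
  h: {j,p}
  j: {f,h,p}
  p: {h,j,v}
  v: {p}

N(v) = ["p"]

Answer: ["p"]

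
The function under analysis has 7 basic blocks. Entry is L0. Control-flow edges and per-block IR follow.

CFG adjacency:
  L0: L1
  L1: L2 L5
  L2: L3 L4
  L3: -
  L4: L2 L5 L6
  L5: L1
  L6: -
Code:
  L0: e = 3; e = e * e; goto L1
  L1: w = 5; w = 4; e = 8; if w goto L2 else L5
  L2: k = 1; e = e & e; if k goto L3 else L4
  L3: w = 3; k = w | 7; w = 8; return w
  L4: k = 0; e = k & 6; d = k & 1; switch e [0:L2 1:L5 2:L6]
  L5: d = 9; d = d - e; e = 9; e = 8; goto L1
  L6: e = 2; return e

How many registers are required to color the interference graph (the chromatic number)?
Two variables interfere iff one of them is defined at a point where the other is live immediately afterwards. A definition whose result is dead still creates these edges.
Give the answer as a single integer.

Per-block:
  L0 def {e} use ∅
  L1 def {e,w} use ∅
  L2 def {e,k} use {e}
  L3 def {k,w} use ∅
  L4 def {d,e,k} use ∅
  L5 def {d,e} use {e}
  L6 def {e} use ∅

Live sets:
  L0 li=∅ lo=∅
  L1 li=∅ lo={e}
  L2 li={e} lo=∅
  L3 li=∅ lo=∅
  L4 li=∅ lo={e}
  L5 li={e} lo=∅
  L6 li=∅ lo=∅

Interfere edges:
  d↔{e}
  e↔{d,k,w}
  k↔{e}
  w↔{e}

Chromatic number:
  lower bound: {d,e} mutually conflict ⇒ χ ≥ 2
  assign d→r1 e→r0 k→r1 w→r1 — no edge inside a register ⇒ χ ≤ 2
  χ = 2

Answer: 2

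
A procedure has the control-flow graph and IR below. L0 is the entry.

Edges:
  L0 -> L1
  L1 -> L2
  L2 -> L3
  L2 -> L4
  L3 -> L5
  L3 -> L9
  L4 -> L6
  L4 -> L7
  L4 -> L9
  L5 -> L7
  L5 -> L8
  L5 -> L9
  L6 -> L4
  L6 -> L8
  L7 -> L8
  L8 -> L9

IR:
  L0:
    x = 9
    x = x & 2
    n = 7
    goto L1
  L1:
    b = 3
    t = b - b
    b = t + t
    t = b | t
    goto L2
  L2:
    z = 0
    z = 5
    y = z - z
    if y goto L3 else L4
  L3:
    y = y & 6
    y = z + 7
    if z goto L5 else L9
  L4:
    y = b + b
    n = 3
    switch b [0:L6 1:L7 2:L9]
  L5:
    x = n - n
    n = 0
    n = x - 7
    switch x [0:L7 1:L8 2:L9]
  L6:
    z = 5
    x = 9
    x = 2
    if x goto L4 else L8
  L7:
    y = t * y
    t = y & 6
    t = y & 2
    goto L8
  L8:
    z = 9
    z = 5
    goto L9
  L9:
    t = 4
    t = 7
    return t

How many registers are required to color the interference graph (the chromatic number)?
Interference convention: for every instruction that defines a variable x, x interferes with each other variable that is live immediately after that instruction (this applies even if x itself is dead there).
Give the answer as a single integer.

def/use:
  L0 def {n,x} use ∅
  L1 def {b,t} use ∅
  L2 def {y,z} use ∅
  L3 def {y} use {y,z}
  L4 def {n,y} use {b}
  L5 def {n,x} use {n}
  L6 def {x,z} use ∅
  L7 def {t,y} use {t,y}
  L8 def {z} use ∅
  L9 def {t} use ∅

Backward fixpoint:
  L0: in=∅ out={n}
  L1: in={n} out={b,n,t}
  L2: in={b,n,t} out={b,n,t,y,z}
  L3: in={n,t,y,z} out={n,t,y}
  L4: in={b,t} out={b,t,y}
  L5: in={n,t,y} out={t,y}
  L6: in={b,t} out={b,t}
  L7: in={t,y} out=∅
  L8: in=∅ out=∅
  L9: in=∅ out=∅

Interference:
  b↔{n,t,x,y,z}
  n↔{b,t,x,y,z}
  t↔{b,n,x,y,z}
  x↔{b,n,t,y}
  y↔{b,n,t,x,z}
  z↔{b,n,t,y}

Registers:
  lower bound: {b,n,t,x,y} mutually conflict ⇒ χ ≥ 5
  assign b→R0 n→R1 t→R2 x→R4 y→R3 z→R4 — no edge inside a register ⇒ χ ≤ 5
  χ = 5

Answer: 5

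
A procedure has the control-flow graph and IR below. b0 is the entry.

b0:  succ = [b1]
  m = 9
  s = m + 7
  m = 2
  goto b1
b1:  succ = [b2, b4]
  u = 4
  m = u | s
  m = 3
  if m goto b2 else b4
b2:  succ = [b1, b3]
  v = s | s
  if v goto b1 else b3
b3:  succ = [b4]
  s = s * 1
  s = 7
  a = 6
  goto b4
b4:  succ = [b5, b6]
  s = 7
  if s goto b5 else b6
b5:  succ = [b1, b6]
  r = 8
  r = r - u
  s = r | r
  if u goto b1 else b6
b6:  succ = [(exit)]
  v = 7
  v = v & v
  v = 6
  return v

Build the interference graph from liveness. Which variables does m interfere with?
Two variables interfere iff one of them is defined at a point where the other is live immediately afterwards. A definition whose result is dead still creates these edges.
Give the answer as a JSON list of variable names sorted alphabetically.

Answer: ["s", "u"]

Derivation:
def/use:
  b0 def {m,s} use ∅
  b1 def {m,u} use {s}
  b2 def {v} use {s}
  b3 def {a,s} use {s}
  b4 def {s} use ∅
  b5 def {r,s} use {u}
  b6 def {v} use ∅

Backward fixpoint:
  b0 li=∅ lo={s}
  b1 li={s} lo={s,u}
  b2 li={s,u} lo={s,u}
  b3 li={s,u} lo={u}
  b4 li={u} lo={u}
  b5 li={u} lo={s}
  b6 li=∅ lo=∅

Interfere edges:
  a: {u}
  m: {s,u}
  r: {u}
  s: {m,u,v}
  u: {a,m,r,s,v}
  v: {s,u}

N(m) = ["s", "u"]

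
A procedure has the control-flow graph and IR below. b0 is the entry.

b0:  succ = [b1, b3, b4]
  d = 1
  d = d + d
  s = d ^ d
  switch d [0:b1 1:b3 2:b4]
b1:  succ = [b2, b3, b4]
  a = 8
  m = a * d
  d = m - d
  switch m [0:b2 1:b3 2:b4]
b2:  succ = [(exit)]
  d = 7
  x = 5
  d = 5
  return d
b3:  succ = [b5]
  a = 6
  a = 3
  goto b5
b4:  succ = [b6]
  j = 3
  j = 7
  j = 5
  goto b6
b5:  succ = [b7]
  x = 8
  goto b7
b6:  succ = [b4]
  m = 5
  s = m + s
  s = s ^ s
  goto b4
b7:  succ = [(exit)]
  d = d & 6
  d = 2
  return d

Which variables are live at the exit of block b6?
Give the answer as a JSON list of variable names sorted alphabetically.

Answer: ["s"]

Working:
Per-block:
  b0: def={d,s} ue=∅
  b1: def={a,d,m} ue={d}
  b2: def={d,x} ue=∅
  b3: def={a} ue=∅
  b4: def={j} ue=∅
  b5: def={x} ue=∅
  b6: def={m,s} ue={s}
  b7: def={d} ue={d}

Live sets:
  b0: in=∅ out={d,s}
  b1: in={d,s} out={d,s}
  b2: in=∅ out=∅
  b3: in={d} out={d}
  b4: in={s} out={s}
  b5: in={d} out={d}
  b6: in={s} out={s}
  b7: in={d} out=∅

live-out(b6) = ["s"]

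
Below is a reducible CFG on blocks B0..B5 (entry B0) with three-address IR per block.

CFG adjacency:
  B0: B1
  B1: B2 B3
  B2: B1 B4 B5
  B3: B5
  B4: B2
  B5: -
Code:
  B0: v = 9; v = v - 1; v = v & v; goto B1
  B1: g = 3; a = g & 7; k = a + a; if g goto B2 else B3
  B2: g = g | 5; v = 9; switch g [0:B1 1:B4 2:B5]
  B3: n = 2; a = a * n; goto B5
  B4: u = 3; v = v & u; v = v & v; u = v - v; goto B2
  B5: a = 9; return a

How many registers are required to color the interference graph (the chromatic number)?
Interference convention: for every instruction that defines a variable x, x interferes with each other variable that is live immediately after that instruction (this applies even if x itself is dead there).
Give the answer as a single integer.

Answer: 3

Derivation:
Per-block:
  B0 def {v} use ∅
  B1 def {a,g,k} use ∅
  B2 def {g,v} use {g}
  B3 def {a,n} use {a}
  B4 def {u,v} use {v}
  B5 def {a} use ∅

Live sets:
  B0 li=∅ lo=∅
  B1 li=∅ lo={a,g}
  B2 li={g} lo={g,v}
  B3 li={a} lo=∅
  B4 li={g,v} lo={g}
  B5 li=∅ lo=∅

Interference:
  a — {g,k,n}
  g — {a,k,u,v}
  k — {a,g}
  n — {a}
  u — {g,v}
  v — {g,u}

Colouring:
  {a,g,k} pairwise interfere (3-clique) ⇒ χ ≥ 3
  3-colouring: r0={g,n}  r1={a,u}  r2={k,v}
  χ = 3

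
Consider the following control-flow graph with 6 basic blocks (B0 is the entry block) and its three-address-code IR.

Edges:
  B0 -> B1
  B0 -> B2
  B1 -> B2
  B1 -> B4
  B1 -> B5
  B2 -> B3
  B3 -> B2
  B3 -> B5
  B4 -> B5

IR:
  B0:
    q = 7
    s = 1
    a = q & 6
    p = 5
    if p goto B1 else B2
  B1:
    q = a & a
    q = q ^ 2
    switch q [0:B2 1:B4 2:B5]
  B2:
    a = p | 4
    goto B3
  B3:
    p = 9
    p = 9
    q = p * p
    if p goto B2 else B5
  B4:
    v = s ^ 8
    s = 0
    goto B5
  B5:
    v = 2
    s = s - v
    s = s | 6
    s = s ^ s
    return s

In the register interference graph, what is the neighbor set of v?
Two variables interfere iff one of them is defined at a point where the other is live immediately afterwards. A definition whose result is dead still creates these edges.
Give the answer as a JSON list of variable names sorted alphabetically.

Block summaries:
  B0 def {a,p,q,s} use ∅
  B1 def {q} use {a}
  B2 def {a} use {p}
  B3 def {p,q} use ∅
  B4 def {s,v} use {s}
  B5 def {s,v} use {s}

Backward fixpoint:
  B0: in=∅ out={a,p,s}
  B1: in={a,p,s} out={p,s}
  B2: in={p,s} out={s}
  B3: in={s} out={p,s}
  B4: in={s} out={s}
  B5: in={s} out=∅

Interfere edges:
  a — {p,s}
  p — {a,q,s}
  q — {p,s}
  s — {a,p,q,v}
  v — {s}

N(v) = ["s"]

Answer: ["s"]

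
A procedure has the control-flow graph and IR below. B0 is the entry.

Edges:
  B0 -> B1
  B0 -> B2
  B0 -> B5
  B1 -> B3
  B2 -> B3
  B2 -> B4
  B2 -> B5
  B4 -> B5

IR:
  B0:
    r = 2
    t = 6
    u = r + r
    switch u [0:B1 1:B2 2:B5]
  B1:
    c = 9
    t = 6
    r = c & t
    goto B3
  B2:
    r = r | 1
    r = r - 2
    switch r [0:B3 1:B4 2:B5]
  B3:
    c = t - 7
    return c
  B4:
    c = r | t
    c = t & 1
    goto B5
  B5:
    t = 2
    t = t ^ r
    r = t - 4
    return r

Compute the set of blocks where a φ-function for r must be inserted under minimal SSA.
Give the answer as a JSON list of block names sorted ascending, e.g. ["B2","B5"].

Answer: ["B3", "B5"]

Derivation:
idom tree: B1←B0 B2←B0 B3←B0 B4←B2 B5←B0
Dom at joins:
  B3: preds {B1,B2}: {B0,B1} ∩ {B0,B2} = {B0}; idom=B0
  B5: preds {B0,B2,B4}: {B0} ∩ {B0,B2} ∩ {B0,B2,B4} = {B0}; idom=B0

Frontier:
  B3←B1: walk B1 to B0
  B3←B2: walk B2 to B0
  B5←B0: walk · to B0
  B5←B2: walk B2 to B0
  B5←B4: walk B4→B2 to B0
  B0: DF=∅
  B1: DF={B3}
  B2: DF={B3,B5}
  B3: DF=∅
  B4: DF={B5}
  B5: DF=∅

φ for r: defs {B0,B1,B2,B5}
  DF⁺ = {B3,B5}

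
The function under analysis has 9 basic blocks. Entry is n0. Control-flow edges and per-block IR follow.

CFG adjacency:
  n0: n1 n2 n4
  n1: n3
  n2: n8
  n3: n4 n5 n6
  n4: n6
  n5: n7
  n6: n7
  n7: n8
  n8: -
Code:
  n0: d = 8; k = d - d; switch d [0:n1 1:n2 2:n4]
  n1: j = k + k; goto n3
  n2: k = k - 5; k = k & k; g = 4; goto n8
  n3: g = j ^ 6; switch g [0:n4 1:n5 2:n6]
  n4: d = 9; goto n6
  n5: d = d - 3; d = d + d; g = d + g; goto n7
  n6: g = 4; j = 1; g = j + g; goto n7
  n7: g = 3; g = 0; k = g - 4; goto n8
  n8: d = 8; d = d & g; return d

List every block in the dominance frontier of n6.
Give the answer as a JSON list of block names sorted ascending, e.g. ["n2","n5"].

idom tree: n1←n0 n2←n0 n3←n1 n4←n0 n5←n3 n6←n0 n7←n0 n8←n0
Dom∩ at merges:
  n4: preds {n0,n3}: {n0} ∩ {n0,n1,n3} = {n0}; idom=n0
  n6: preds {n3,n4}: {n0,n1,n3} ∩ {n0,n4} = {n0}; idom=n0
  n7: preds {n5,n6}: {n0,n1,n3,n5} ∩ {n0,n6} = {n0}; idom=n0
  n8: preds {n2,n7}: {n0,n2} ∩ {n0,n7} = {n0}; idom=n0

Frontier:
  join n4 pred n0: · stop@n0
  join n4 pred n3: n3→n1 stop@n0
  join n6 pred n3: n3→n1 stop@n0
  join n6 pred n4: n4 stop@n0
  join n7 pred n5: n5→n3→n1 stop@n0
  join n7 pred n6: n6 stop@n0
  join n8 pred n2: n2 stop@n0
  join n8 pred n7: n7 stop@n0
  n0: DF=∅
  n1: DF={n4,n6,n7}
  n2: DF={n8}
  n3: DF={n4,n6,n7}
  n4: DF={n6}
  n5: DF={n7}
  n6: DF={n7}
  n7: DF={n8}
  n8: DF=∅

DF(n6) = ["n7"]

Answer: ["n7"]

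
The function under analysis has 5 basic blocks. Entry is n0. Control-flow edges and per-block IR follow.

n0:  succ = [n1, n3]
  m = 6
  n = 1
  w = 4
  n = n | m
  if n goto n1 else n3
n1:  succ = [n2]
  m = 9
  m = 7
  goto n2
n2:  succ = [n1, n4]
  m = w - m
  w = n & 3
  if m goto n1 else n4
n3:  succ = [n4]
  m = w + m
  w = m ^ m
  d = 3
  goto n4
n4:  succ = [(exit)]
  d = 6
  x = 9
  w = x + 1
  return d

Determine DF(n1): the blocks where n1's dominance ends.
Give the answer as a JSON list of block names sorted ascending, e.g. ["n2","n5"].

Answer: ["n1", "n4"]

Derivation:
idom tree: n1←n0 n2←n1 n3←n0 n4←n0
Dom∩ at merges:
  n1: preds {n0,n2}: {n0} ∩ {n0,n1,n2} = {n0}; idom=n0
  n4: preds {n2,n3}: {n0,n1,n2} ∩ {n0,n3} = {n0}; idom=n0

DF walk-up:
  join n1 pred n0: · stop@n0
  join n1 pred n2: n2→n1 stop@n0
  join n4 pred n2: n2→n1 stop@n0
  join n4 pred n3: n3 stop@n0
  n0 → ∅
  n1 → {n1,n4}
  n2 → {n1,n4}
  n3 → {n4}
  n4 → ∅

DF(n1) = ["n1", "n4"]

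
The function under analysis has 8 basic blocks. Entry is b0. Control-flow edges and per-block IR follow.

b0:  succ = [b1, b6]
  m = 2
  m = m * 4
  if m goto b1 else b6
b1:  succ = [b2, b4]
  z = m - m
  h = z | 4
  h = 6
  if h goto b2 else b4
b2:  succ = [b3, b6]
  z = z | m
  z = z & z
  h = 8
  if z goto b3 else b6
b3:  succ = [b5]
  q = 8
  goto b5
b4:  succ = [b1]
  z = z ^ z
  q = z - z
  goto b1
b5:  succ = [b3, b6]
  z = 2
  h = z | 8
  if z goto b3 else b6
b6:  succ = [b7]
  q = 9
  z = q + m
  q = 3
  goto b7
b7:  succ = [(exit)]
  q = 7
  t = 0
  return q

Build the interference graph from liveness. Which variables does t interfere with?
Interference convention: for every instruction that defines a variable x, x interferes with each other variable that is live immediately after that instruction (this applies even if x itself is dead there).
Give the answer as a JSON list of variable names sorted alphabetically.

def/use:
  b0: {m} / ∅
  b1: {h,z} / {m}
  b2: {h,z} / {m,z}
  b3: {q} / ∅
  b4: {q,z} / {z}
  b5: {h,z} / ∅
  b6: {q,z} / {m}
  b7: {q,t} / ∅

Live sets:
  b0: in=∅ out={m}
  b1: in={m} out={m,z}
  b2: in={m,z} out={m}
  b3: in={m} out={m}
  b4: in={m,z} out={m}
  b5: in={m} out={m}
  b6: in={m} out=∅
  b7: in=∅ out=∅

Interfere edges:
  h: {m,z}
  m: {h,q,z}
  q: {m,t}
  t: {q}
  z: {h,m}

N(t) = ["q"]

Answer: ["q"]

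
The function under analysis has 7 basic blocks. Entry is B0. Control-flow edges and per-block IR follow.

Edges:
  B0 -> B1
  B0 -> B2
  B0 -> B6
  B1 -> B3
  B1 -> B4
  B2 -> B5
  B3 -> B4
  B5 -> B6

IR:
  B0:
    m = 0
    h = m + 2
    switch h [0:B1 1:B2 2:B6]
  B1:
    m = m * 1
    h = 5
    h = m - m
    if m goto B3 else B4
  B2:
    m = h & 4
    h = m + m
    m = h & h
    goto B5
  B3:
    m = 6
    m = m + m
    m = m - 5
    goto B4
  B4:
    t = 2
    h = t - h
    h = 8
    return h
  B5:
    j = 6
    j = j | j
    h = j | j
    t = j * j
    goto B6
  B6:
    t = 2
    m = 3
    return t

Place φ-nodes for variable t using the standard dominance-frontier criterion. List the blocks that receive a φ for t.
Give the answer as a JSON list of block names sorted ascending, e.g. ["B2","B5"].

Answer: ["B6"]

Derivation:
idom tree: B1←B0 B2←B0 B3←B1 B4←B1 B5←B2 B6←B0
Dom∩ at merges:
  B4: preds {B1,B3}: {B0,B1} ∩ {B0,B1,B3} = {B0,B1}; idom=B1
  B6: preds {B0,B5}: {B0} ∩ {B0,B2,B5} = {B0}; idom=B0

Frontier:
  B4←B1: walk · to B1
  B4←B3: walk B3 to B1
  B6←B0: walk · to B0
  B6←B5: walk B5→B2 to B0
  B0 → ∅
  B1 → ∅
  B2 → {B6}
  B3 → {B4}
  B4 → ∅
  B5 → {B6}
  B6 → ∅

φ for t: defs {B4,B5,B6}
  DF⁺ = {B6}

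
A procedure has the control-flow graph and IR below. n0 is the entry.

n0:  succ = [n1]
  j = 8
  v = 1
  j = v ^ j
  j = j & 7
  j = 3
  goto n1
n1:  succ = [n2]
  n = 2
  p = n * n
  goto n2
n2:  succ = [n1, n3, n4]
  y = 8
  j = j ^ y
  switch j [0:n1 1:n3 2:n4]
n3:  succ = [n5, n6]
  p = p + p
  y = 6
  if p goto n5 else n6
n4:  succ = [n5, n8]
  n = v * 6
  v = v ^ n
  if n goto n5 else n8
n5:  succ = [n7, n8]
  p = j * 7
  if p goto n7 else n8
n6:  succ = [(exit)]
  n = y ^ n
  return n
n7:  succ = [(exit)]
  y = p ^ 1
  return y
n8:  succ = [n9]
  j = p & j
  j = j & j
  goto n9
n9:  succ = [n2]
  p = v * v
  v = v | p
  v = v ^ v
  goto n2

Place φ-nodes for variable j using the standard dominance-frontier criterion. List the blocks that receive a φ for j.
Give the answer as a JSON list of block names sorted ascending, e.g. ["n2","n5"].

Answer: ["n1", "n2"]

Working:
idom tree: n1←n0 n2←n1 n3←n2 n4←n2 n5←n2 n6←n3 n7←n5 n8←n2 n9←n8
Dom at joins:
  n1: preds {n0,n2}: {n0} ∩ {n0,n1,n2} = {n0}; idom=n0
  n2: preds {n1,n9}: {n0,n1} ∩ {n0,n1,n2,n8,n9} = {n0,n1}; idom=n1
  n5: preds {n3,n4}: {n0,n1,n2,n3} ∩ {n0,n1,n2,n4} = {n0,n1,n2}; idom=n2
  n8: preds {n4,n5}: {n0,n1,n2,n4} ∩ {n0,n1,n2,n5} = {n0,n1,n2}; idom=n2

Frontier:
  join n1 pred n0: · stop@n0
  join n1 pred n2: n2→n1 stop@n0
  join n2 pred n1: · stop@n1
  join n2 pred n9: n9→n8→n2 stop@n1
  join n5 pred n3: n3 stop@n2
  join n5 pred n4: n4 stop@n2
  join n8 pred n4: n4 stop@n2
  join n8 pred n5: n5 stop@n2
  DF(n0)=∅
  DF(n1)={n1}
  DF(n2)={n1,n2}
  DF(n3)={n5}
  DF(n4)={n5,n8}
  DF(n5)={n8}
  DF(n6)=∅
  DF(n7)=∅
  DF(n8)={n2}
  DF(n9)={n2}

φ for j: defs {n0,n2,n8}
  DF⁺ = {n1,n2}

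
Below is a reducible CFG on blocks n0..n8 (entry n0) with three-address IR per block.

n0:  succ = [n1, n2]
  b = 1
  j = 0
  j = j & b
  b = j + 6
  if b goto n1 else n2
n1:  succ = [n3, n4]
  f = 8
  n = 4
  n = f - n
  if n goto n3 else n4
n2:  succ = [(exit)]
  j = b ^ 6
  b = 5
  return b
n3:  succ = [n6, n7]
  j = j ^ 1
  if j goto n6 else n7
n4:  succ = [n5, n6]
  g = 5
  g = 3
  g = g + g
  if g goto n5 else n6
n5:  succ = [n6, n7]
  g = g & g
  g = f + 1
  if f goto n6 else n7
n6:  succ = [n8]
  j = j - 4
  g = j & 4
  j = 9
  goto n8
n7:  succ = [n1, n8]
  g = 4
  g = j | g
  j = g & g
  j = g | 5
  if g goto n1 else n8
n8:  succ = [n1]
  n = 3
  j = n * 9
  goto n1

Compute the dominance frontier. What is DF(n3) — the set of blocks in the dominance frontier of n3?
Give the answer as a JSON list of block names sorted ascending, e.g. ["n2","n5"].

Answer: ["n6", "n7"]

Analysis:
idom tree: n1←n0 n2←n0 n3←n1 n4←n1 n5←n4 n6←n1 n7←n1 n8←n1
Join-block Dom:
  n1: preds {n0,n7,n8}: {n0} ∩ {n0,n1,n7} ∩ {n0,n1,n8} = {n0}; idom=n0
  n6: preds {n3,n4,n5}: {n0,n1,n3} ∩ {n0,n1,n4} ∩ {n0,n1,n4,n5} = {n0,n1}; idom=n1
  n7: preds {n3,n5}: {n0,n1,n3} ∩ {n0,n1,n4,n5} = {n0,n1}; idom=n1
  n8: preds {n6,n7}: {n0,n1,n6} ∩ {n0,n1,n7} = {n0,n1}; idom=n1

DF derivation:
  join n1 pred n0: · stop@n0
  join n1 pred n7: n7→n1 stop@n0
  join n1 pred n8: n8→n1 stop@n0
  join n6 pred n3: n3 stop@n1
  join n6 pred n4: n4 stop@n1
  join n6 pred n5: n5→n4 stop@n1
  join n7 pred n3: n3 stop@n1
  join n7 pred n5: n5→n4 stop@n1
  join n8 pred n6: n6 stop@n1
  join n8 pred n7: n7 stop@n1
  n0: DF=∅
  n1: DF={n1}
  n2: DF=∅
  n3: DF={n6,n7}
  n4: DF={n6,n7}
  n5: DF={n6,n7}
  n6: DF={n8}
  n7: DF={n1,n8}
  n8: DF={n1}

DF(n3) = ["n6", "n7"]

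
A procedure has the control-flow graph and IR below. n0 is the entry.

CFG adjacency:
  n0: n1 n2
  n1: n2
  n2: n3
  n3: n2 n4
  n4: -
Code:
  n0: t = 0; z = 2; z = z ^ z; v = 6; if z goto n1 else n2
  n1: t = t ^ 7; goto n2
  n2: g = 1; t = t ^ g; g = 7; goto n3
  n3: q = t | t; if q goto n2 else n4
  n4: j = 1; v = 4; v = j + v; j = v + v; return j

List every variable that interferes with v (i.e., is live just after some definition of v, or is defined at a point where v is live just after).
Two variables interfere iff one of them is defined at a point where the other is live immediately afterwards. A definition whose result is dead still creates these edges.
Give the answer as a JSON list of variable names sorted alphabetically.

Per-block:
  n0 def {t,v,z} use ∅
  n1 def {t} use {t}
  n2 def {g,t} use {t}
  n3 def {q} use {t}
  n4 def {j,v} use ∅

Liveness:
  live n0: ∅→{t}
  live n1: {t}→{t}
  live n2: {t}→{t}
  live n3: {t}→{t}
  live n4: ∅→∅

Interference:
  g — {t}
  j — {v}
  q — {t}
  t — {g,q,v,z}
  v — {j,t,z}
  z — {t,v}

N(v) = ["j", "t", "z"]

Answer: ["j", "t", "z"]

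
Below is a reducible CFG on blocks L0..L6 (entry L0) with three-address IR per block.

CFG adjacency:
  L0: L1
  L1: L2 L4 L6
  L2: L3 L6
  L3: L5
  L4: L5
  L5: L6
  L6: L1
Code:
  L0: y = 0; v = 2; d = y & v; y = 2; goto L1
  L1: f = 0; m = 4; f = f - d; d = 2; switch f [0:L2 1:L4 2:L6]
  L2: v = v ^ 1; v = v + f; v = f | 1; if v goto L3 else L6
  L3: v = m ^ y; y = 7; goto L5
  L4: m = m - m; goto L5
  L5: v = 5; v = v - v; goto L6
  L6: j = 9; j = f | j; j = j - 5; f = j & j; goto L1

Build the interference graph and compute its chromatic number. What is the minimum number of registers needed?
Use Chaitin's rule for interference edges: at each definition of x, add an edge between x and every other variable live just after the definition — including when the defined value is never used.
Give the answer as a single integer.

Answer: 5

Analysis:
def/use:
  L0: def={d,v,y} ue=∅
  L1: def={d,f,m} ue={d}
  L2: def={v} ue={f,v}
  L3: def={v,y} ue={m,y}
  L4: def={m} ue={m}
  L5: def={v} ue=∅
  L6: def={f,j} ue={f}

Liveness:
  L0: in=∅ out={d,v,y}
  L1: in={d,v,y} out={d,f,m,v,y}
  L2: in={d,f,m,v,y} out={d,f,m,v,y}
  L3: in={d,f,m,y} out={d,f,y}
  L4: in={d,f,m,y} out={d,f,y}
  L5: in={d,f,y} out={d,f,v,y}
  L6: in={d,f,v,y} out={d,v,y}

Interference:
  d↔{f,j,m,v,y}
  f↔{d,j,m,v,y}
  j↔{d,f,v,y}
  m↔{d,f,v,y}
  v↔{d,f,j,m,y}
  y↔{d,f,j,m,v}

Colouring:
  lower bound: {d,f,j,v,y} mutually conflict ⇒ χ ≥ 5
  assign d→c0 f→c1 j→c4 m→c4 v→c2 y→c3 — no edge inside a register ⇒ χ ≤ 5
  χ = 5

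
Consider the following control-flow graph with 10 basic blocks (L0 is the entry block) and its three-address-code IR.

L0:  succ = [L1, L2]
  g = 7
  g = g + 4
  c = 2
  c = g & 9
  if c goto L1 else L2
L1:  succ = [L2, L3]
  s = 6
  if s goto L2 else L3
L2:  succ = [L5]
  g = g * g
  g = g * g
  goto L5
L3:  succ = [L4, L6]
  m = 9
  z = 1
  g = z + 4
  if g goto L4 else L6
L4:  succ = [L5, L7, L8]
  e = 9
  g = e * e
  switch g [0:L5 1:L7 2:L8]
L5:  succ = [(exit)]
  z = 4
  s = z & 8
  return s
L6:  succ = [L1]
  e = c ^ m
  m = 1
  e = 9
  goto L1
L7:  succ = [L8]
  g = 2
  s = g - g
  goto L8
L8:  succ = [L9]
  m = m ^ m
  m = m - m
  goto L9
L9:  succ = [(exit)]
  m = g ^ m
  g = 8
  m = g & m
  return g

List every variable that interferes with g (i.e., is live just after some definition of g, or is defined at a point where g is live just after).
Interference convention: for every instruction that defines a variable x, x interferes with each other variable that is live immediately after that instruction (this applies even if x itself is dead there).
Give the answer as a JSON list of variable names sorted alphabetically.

def/use:
  L0 def {c,g} use ∅
  L1 def {s} use ∅
  L2 def {g} use {g}
  L3 def {g,m,z} use ∅
  L4 def {e,g} use ∅
  L5 def {s,z} use ∅
  L6 def {e,m} use {c,m}
  L7 def {g,s} use ∅
  L8 def {m} use {m}
  L9 def {g,m} use {g,m}

Live sets:
  L0: in=∅ out={c,g}
  L1: in={c,g} out={c,g}
  L2: in={g} out=∅
  L3: in={c} out={c,g,m}
  L4: in={m} out={g,m}
  L5: in=∅ out=∅
  L6: in={c,g,m} out={c,g}
  L7: in={m} out={g,m}
  L8: in={g,m} out={g,m}
  L9: in={g,m} out=∅

Interference:
  c↔{e,g,m,s,z}
  e↔{c,g,m}
  g↔{c,e,m,s}
  m↔{c,e,g,s,z}
  s↔{c,g,m}
  z↔{c,m}

N(g) = ["c", "e", "m", "s"]

Answer: ["c", "e", "m", "s"]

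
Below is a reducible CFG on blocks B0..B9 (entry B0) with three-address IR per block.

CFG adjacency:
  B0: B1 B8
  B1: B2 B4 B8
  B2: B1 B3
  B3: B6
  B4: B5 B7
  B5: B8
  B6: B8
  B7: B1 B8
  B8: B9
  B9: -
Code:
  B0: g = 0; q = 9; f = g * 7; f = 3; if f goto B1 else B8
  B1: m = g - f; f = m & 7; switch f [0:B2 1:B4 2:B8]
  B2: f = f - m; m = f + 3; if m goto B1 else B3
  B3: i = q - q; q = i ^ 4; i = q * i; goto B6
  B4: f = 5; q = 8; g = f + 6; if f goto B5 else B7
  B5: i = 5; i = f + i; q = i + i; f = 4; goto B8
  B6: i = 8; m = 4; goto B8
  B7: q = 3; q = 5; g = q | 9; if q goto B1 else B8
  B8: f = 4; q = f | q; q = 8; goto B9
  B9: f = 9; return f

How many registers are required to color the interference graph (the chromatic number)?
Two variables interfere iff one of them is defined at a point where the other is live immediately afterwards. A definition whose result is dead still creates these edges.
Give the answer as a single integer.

def/use:
  B0 def {f,g,q} use ∅
  B1 def {f,m} use {f,g}
  B2 def {f,m} use {f,m}
  B3 def {i,q} use {q}
  B4 def {f,g,q} use ∅
  B5 def {f,i,q} use {f}
  B6 def {i,m} use ∅
  B7 def {g,q} use ∅
  B8 def {f,q} use {q}
  B9 def {f} use ∅

Liveness:
  live B0: ∅→{f,g,q}
  live B1: {f,g,q}→{f,g,m,q}
  live B2: {f,g,m,q}→{f,g,q}
  live B3: {q}→{q}
  live B4: ∅→{f}
  live B5: {f}→{q}
  live B6: {q}→{q}
  live B7: {f}→{f,g,q}
  live B8: {q}→∅
  live B9: ∅→∅

Conflict graph:
  f↔{g,i,m,q}
  g↔{f,m,q}
  i↔{f,q}
  m↔{f,g,q}
  q↔{f,g,i,m}

Colouring:
  lower bound: {f,g,m,q} mutually conflict ⇒ χ ≥ 4
  4-colouring: R0={f}  R1={q}  R2={g,i}  R3={m}
  χ = 4

Answer: 4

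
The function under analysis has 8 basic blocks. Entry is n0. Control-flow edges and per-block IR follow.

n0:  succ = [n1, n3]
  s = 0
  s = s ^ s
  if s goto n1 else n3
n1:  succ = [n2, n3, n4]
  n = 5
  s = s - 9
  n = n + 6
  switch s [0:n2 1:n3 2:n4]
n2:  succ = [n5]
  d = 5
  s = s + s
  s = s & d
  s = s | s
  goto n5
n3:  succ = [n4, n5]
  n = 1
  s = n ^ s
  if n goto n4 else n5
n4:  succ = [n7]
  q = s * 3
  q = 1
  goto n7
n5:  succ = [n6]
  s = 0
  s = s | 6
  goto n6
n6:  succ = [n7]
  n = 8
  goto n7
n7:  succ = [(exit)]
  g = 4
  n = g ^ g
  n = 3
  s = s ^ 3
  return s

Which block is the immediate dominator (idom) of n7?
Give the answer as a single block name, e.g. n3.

idom tree: n1←n0 n2←n1 n3←n0 n4←n0 n5←n0 n6←n5 n7←n0
Join-block Dom:
  n3: preds {n0,n1}: {n0} ∩ {n0,n1} = {n0}; idom=n0
  n4: preds {n1,n3}: {n0,n1} ∩ {n0,n3} = {n0}; idom=n0
  n5: preds {n2,n3}: {n0,n1,n2} ∩ {n0,n3} = {n0}; idom=n0
  n7: preds {n4,n6}: {n0,n4} ∩ {n0,n5,n6} = {n0}; idom=n0

idom(n7) = n0

Answer: n0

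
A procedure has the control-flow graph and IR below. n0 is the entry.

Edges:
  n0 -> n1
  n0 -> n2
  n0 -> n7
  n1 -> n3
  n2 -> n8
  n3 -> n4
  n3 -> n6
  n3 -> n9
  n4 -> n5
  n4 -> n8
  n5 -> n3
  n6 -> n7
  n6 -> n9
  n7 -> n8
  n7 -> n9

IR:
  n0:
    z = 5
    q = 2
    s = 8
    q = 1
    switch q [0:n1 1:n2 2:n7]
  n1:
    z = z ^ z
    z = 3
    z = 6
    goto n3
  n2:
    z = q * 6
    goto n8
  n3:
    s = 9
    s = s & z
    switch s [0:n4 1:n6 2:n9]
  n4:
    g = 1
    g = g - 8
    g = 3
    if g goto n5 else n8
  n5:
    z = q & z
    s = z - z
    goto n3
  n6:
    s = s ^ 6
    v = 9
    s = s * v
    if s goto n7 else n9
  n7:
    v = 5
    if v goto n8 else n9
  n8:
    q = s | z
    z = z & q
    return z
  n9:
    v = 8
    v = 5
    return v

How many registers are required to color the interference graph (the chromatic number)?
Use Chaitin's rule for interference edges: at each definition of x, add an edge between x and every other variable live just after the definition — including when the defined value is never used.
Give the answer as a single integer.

Block summaries:
  n0: def={q,s,z} ue=∅
  n1: def={z} ue={z}
  n2: def={z} ue={q}
  n3: def={s} ue={z}
  n4: def={g} ue=∅
  n5: def={s,z} ue={q,z}
  n6: def={s,v} ue={s}
  n7: def={v} ue=∅
  n8: def={q,z} ue={s,z}
  n9: def={v} ue=∅

Live sets:
  n0: in=∅ out={q,s,z}
  n1: in={q,z} out={q,z}
  n2: in={q,s} out={s,z}
  n3: in={q,z} out={q,s,z}
  n4: in={q,s,z} out={q,s,z}
  n5: in={q,z} out={q,z}
  n6: in={s,z} out={s,z}
  n7: in={s,z} out={s,z}
  n8: in={s,z} out=∅
  n9: in=∅ out=∅

Interference:
  g — {q,s,z}
  q — {g,s,z}
  s — {g,q,v,z}
  v — {s,z}
  z — {g,q,s,v}

Registers:
  lower bound: {g,q,s,z} mutually conflict ⇒ χ ≥ 4
  4-colouring: c0={s}  c1={z}  c2={g,v}  c3={q}
  χ = 4

Answer: 4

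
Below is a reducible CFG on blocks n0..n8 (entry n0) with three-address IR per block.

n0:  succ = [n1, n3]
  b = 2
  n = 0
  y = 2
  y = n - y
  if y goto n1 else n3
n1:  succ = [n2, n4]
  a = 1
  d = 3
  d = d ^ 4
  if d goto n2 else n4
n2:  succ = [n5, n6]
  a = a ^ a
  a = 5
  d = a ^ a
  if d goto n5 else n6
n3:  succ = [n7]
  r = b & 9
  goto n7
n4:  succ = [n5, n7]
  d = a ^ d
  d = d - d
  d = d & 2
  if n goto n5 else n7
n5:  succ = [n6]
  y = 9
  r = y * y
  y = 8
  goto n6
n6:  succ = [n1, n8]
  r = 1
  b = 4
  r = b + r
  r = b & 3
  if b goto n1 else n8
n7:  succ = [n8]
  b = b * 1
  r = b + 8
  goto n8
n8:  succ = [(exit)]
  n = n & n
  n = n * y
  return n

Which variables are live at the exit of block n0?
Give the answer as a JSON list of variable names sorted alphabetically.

def/use:
  n0: {b,n,y} / ∅
  n1: {a,d} / ∅
  n2: {a,d} / {a}
  n3: {r} / {b}
  n4: {d} / {a,d,n}
  n5: {r,y} / ∅
  n6: {b,r} / ∅
  n7: {b,r} / {b}
  n8: {n} / {n,y}

Backward fixpoint:
  n0: in=∅ out={b,n,y}
  n1: in={b,n,y} out={a,b,d,n,y}
  n2: in={a,n,y} out={n,y}
  n3: in={b,n,y} out={b,n,y}
  n4: in={a,b,d,n,y} out={b,n,y}
  n5: in={n} out={n,y}
  n6: in={n,y} out={b,n,y}
  n7: in={b,n,y} out={n,y}
  n8: in={n,y} out=∅

live-out(n0) = ["b", "n", "y"]

Answer: ["b", "n", "y"]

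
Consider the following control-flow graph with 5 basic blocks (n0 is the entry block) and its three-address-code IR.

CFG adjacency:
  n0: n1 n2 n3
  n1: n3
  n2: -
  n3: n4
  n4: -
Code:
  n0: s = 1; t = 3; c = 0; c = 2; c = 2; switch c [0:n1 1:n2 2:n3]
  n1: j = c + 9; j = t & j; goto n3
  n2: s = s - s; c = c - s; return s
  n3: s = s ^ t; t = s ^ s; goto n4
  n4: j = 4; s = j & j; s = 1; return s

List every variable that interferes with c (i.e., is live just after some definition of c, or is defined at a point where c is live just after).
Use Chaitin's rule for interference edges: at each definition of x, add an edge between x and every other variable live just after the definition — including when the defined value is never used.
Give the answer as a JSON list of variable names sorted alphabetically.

Block summaries:
  n0 def {c,s,t} use ∅
  n1 def {j} use {c,t}
  n2 def {c,s} use {c,s}
  n3 def {s,t} use {s,t}
  n4 def {j,s} use ∅

Liveness:
  live n0: ∅→{c,s,t}
  live n1: {c,s,t}→{s,t}
  live n2: {c,s}→∅
  live n3: {s,t}→∅
  live n4: ∅→∅

Interfere edges:
  c: {s,t}
  j: {s,t}
  s: {c,j,t}
  t: {c,j,s}

N(c) = ["s", "t"]

Answer: ["s", "t"]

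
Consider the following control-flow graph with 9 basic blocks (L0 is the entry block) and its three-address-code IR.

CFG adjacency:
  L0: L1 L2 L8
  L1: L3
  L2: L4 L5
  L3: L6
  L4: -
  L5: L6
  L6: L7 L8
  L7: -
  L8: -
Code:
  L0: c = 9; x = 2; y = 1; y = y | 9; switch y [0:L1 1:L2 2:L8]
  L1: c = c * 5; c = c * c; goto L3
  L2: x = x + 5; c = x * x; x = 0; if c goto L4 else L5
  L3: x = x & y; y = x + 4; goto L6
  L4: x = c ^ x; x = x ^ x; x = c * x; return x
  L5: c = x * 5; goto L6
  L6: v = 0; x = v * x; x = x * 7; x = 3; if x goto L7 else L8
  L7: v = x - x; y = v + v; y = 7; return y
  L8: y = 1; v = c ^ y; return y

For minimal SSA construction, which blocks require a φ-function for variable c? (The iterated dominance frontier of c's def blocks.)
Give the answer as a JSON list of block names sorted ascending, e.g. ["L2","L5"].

idom tree: L1←L0 L2←L0 L3←L1 L4←L2 L5←L2 L6←L0 L7←L6 L8←L0
Dom at joins:
  L6: preds {L3,L5}: {L0,L1,L3} ∩ {L0,L2,L5} = {L0}; idom=L0
  L8: preds {L0,L6}: {L0} ∩ {L0,L6} = {L0}; idom=L0

Frontier:
  join L6 pred L3: L3→L1 stop@L0
  join L6 pred L5: L5→L2 stop@L0
  join L8 pred L0: · stop@L0
  join L8 pred L6: L6 stop@L0
  DF(L0)=∅
  DF(L1)={L6}
  DF(L2)={L6}
  DF(L3)={L6}
  DF(L4)=∅
  DF(L5)={L6}
  DF(L6)={L8}
  DF(L7)=∅
  DF(L8)=∅

φ for c: defs {L0,L1,L2,L5}
  DF⁺ = {L6,L8}

Answer: ["L6", "L8"]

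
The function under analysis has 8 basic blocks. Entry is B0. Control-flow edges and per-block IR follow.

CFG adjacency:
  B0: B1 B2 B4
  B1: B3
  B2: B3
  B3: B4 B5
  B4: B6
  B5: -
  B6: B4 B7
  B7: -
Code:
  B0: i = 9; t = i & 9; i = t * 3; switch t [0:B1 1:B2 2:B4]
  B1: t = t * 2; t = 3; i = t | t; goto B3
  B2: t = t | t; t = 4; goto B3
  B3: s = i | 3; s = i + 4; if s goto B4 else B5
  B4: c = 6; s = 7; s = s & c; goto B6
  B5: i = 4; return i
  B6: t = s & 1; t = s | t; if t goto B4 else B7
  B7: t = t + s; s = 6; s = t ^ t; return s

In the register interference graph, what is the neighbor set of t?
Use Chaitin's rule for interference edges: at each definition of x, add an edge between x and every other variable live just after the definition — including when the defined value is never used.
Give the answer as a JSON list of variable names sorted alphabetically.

Per-block:
  B0 def {i,t} use ∅
  B1 def {i,t} use {t}
  B2 def {t} use {t}
  B3 def {s} use {i}
  B4 def {c,s} use ∅
  B5 def {i} use ∅
  B6 def {t} use {s}
  B7 def {s,t} use {s,t}

Liveness:
  B0 li=∅ lo={i,t}
  B1 li={t} lo={i}
  B2 li={i,t} lo={i}
  B3 li={i} lo=∅
  B4 li=∅ lo={s}
  B5 li=∅ lo=∅
  B6 li={s} lo={s,t}
  B7 li={s,t} lo=∅

Interference:
  c — {s}
  i — {s,t}
  s — {c,i,t}
  t — {i,s}

N(t) = ["i", "s"]

Answer: ["i", "s"]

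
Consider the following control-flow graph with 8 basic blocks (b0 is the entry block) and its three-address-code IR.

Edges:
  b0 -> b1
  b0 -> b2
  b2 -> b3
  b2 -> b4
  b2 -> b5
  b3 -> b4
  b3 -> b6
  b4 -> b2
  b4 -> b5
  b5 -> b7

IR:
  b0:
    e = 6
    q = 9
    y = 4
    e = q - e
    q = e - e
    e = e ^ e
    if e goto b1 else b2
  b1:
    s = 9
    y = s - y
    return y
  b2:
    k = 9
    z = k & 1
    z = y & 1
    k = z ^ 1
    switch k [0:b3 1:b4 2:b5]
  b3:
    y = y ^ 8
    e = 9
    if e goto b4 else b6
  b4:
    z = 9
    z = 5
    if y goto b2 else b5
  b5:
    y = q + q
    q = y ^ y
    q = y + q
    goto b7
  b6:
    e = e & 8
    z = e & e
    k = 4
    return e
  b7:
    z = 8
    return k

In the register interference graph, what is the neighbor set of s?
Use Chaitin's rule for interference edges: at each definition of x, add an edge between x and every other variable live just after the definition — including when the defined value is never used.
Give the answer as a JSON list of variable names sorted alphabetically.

def/use:
  b0: def={e,q,y} ue=∅
  b1: def={s,y} ue={y}
  b2: def={k,z} ue={y}
  b3: def={e,y} ue={y}
  b4: def={z} ue={y}
  b5: def={q,y} ue={q}
  b6: def={e,k,z} ue={e}
  b7: def={z} ue={k}

Liveness:
  b0: in=∅ out={q,y}
  b1: in={y} out=∅
  b2: in={q,y} out={k,q,y}
  b3: in={k,q,y} out={e,k,q,y}
  b4: in={k,q,y} out={k,q,y}
  b5: in={k,q} out={k}
  b6: in={e} out=∅
  b7: in={k} out=∅

Interfere edges:
  e: {k,q,y,z}
  k: {e,q,y,z}
  q: {e,k,y,z}
  s: {y}
  y: {e,k,q,s,z}
  z: {e,k,q,y}

N(s) = ["y"]

Answer: ["y"]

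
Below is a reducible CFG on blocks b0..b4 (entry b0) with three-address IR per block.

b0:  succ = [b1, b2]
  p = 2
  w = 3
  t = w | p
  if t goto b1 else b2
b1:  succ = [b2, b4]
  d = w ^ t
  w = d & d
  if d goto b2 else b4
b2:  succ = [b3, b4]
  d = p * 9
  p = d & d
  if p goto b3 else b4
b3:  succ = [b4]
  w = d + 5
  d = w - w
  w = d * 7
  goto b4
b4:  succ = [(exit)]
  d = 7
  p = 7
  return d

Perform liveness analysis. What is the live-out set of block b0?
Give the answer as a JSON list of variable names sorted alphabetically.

Block summaries:
  b0 def {p,t,w} use ∅
  b1 def {d,w} use {t,w}
  b2 def {d,p} use {p}
  b3 def {d,w} use {d}
  b4 def {d,p} use ∅

Liveness:
  b0 li=∅ lo={p,t,w}
  b1 li={p,t,w} lo={p}
  b2 li={p} lo={d}
  b3 li={d} lo=∅
  b4 li=∅ lo=∅

live-out(b0) = ["p", "t", "w"]

Answer: ["p", "t", "w"]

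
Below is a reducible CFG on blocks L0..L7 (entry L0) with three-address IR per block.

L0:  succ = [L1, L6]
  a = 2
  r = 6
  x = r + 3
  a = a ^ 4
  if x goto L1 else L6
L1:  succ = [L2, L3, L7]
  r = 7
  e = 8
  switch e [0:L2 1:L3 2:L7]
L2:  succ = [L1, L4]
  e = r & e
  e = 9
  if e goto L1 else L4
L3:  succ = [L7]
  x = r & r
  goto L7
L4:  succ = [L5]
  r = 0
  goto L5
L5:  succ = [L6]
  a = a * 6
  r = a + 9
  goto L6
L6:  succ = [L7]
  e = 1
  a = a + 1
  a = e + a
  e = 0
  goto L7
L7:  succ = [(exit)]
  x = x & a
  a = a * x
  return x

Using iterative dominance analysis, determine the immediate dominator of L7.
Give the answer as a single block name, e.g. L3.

idom tree: L1←L0 L2←L1 L3←L1 L4←L2 L5←L4 L6←L0 L7←L0
Dom∩ at merges:
  L1: preds {L0,L2}: {L0} ∩ {L0,L1,L2} = {L0}; idom=L0
  L6: preds {L0,L5}: {L0} ∩ {L0,L1,L2,L4,L5} = {L0}; idom=L0
  L7: preds {L1,L3,L6}: {L0,L1} ∩ {L0,L1,L3} ∩ {L0,L6} = {L0}; idom=L0

idom(L7) = L0

Answer: L0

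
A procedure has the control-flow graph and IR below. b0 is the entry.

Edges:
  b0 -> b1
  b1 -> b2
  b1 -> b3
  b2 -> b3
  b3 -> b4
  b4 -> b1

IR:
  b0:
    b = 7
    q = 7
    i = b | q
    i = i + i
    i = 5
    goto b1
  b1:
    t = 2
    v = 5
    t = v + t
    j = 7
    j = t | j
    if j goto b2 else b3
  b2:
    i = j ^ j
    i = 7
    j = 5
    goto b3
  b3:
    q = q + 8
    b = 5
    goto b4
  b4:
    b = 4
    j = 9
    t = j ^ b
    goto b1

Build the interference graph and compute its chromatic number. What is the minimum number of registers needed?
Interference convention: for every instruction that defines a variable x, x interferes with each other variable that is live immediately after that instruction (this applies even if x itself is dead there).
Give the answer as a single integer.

Answer: 3

Analysis:
def/use:
  b0: def={b,i,q} ue=∅
  b1: def={j,t,v} ue=∅
  b2: def={i,j} ue={j}
  b3: def={b,q} ue={q}
  b4: def={b,j,t} ue=∅

Live sets:
  live b0: ∅→{q}
  live b1: {q}→{j,q}
  live b2: {j,q}→{q}
  live b3: {q}→{q}
  live b4: {q}→{q}

Interfere edges:
  b: {j,q}
  i: {q}
  j: {b,q,t}
  q: {b,i,j,t,v}
  t: {j,q,v}
  v: {q,t}

Registers:
  clique {b,j,q} ⇒ need ≥ 3
  assign b→c2 i→c1 j→c1 q→c0 t→c2 v→c1 — no edge inside a register ⇒ χ ≤ 3
  χ = 3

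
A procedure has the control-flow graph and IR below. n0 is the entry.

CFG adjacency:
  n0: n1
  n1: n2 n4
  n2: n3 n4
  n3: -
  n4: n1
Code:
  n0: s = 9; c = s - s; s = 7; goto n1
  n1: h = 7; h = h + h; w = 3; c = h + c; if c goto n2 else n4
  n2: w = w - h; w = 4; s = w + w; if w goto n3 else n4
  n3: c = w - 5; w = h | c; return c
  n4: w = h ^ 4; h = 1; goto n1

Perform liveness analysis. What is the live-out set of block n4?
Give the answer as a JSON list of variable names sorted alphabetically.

Answer: ["c"]

Analysis:
Block summaries:
  n0: {c,s} / ∅
  n1: {c,h,w} / {c}
  n2: {s,w} / {h,w}
  n3: {c,w} / {h,w}
  n4: {h,w} / {h}

Live sets:
  n0: in=∅ out={c}
  n1: in={c} out={c,h,w}
  n2: in={c,h,w} out={c,h,w}
  n3: in={h,w} out=∅
  n4: in={c,h} out={c}

live-out(n4) = ["c"]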